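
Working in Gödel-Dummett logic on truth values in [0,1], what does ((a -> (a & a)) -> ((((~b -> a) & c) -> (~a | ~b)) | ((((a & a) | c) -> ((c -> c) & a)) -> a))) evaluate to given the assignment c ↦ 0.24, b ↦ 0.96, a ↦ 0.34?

0.34

(a & a) = min(0.34, 0.34) = 0.34
(a -> (a & a)): 0.34 ≤ 0.34, so result = 1
~b: Gödel ¬ of 0.96 = 0 (operand ≠ 0)
(~b -> a): 0 ≤ 0.34, so result = 1
((~b -> a) & c) = min(1, 0.24) = 0.24
~a: Gödel ¬ of 0.34 = 0 (operand ≠ 0)
~b: Gödel ¬ of 0.96 = 0 (operand ≠ 0)
(~a | ~b) = max(0, 0) = 0
(((~b -> a) & c) -> (~a | ~b)): 0.24 > 0, so result = 0
(a & a) = min(0.34, 0.34) = 0.34
((a & a) | c) = max(0.34, 0.24) = 0.34
(c -> c): 0.24 ≤ 0.24, so result = 1
((c -> c) & a) = min(1, 0.34) = 0.34
(((a & a) | c) -> ((c -> c) & a)): 0.34 ≤ 0.34, so result = 1
((((a & a) | c) -> ((c -> c) & a)) -> a): 1 > 0.34, so result = 0.34
((((~b -> a) & c) -> (~a | ~b)) | ((((a & a) | c) -> ((c -> c) & a)) -> a)) = max(0, 0.34) = 0.34
((a -> (a & a)) -> ((((~b -> a) & c) -> (~a | ~b)) | ((((a & a) | c) -> ((c -> c) & a)) -> a))): 1 > 0.34, so result = 0.34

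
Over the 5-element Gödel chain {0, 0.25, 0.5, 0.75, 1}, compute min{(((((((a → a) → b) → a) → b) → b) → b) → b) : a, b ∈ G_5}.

0.25

The minimum is attained at a = 0, b = 0.25:
  (a → a): 0 ≤ 0, so result = 1
  ((a → a) → b): 1 > 0.25, so result = 0.25
  (((a → a) → b) → a): 0.25 > 0, so result = 0
  ((((a → a) → b) → a) → b): 0 ≤ 0.25, so result = 1
  (((((a → a) → b) → a) → b) → b): 1 > 0.25, so result = 0.25
  ((((((a → a) → b) → a) → b) → b) → b): 0.25 ≤ 0.25, so result = 1
  (((((((a → a) → b) → a) → b) → b) → b) → b): 1 > 0.25, so result = 0.25
Checking all 25 assignments confirms none give a value below 0.25.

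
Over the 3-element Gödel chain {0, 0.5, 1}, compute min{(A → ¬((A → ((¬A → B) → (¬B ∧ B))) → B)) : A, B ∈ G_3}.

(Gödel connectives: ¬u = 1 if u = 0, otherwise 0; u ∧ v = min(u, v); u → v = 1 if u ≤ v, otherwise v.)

0.00

The minimum is attained at A = 0.5, B = 0:
  ¬A: Gödel ¬ of 0.5 = 0 (operand ≠ 0)
  (¬A → B): 0 ≤ 0, so result = 1
  ¬B: Gödel ¬ of 0 = 1 (operand is 0)
  (¬B ∧ B) = min(1, 0) = 0
  ((¬A → B) → (¬B ∧ B)): 1 > 0, so result = 0
  (A → ((¬A → B) → (¬B ∧ B))): 0.5 > 0, so result = 0
  ((A → ((¬A → B) → (¬B ∧ B))) → B): 0 ≤ 0, so result = 1
  ¬((A → ((¬A → B) → (¬B ∧ B))) → B): Gödel ¬ of 1 = 0 (operand ≠ 0)
  (A → ¬((A → ((¬A → B) → (¬B ∧ B))) → B)): 0.5 > 0, so result = 0
Checking all 9 assignments confirms none give a value below 0.00.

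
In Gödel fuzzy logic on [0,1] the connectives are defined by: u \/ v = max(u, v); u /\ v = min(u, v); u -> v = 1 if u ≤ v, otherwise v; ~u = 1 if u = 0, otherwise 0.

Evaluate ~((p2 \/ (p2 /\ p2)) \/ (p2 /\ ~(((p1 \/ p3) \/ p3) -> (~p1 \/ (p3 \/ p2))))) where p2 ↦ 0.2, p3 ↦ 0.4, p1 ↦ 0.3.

(p2 /\ p2) = min(0.2, 0.2) = 0.2
(p2 \/ (p2 /\ p2)) = max(0.2, 0.2) = 0.2
(p1 \/ p3) = max(0.3, 0.4) = 0.4
((p1 \/ p3) \/ p3) = max(0.4, 0.4) = 0.4
~p1: Gödel ¬ of 0.3 = 0 (operand ≠ 0)
(p3 \/ p2) = max(0.4, 0.2) = 0.4
(~p1 \/ (p3 \/ p2)) = max(0, 0.4) = 0.4
(((p1 \/ p3) \/ p3) -> (~p1 \/ (p3 \/ p2))): 0.4 ≤ 0.4, so result = 1
~(((p1 \/ p3) \/ p3) -> (~p1 \/ (p3 \/ p2))): Gödel ¬ of 1 = 0 (operand ≠ 0)
(p2 /\ ~(((p1 \/ p3) \/ p3) -> (~p1 \/ (p3 \/ p2)))) = min(0.2, 0) = 0
((p2 \/ (p2 /\ p2)) \/ (p2 /\ ~(((p1 \/ p3) \/ p3) -> (~p1 \/ (p3 \/ p2))))) = max(0.2, 0) = 0.2
~((p2 \/ (p2 /\ p2)) \/ (p2 /\ ~(((p1 \/ p3) \/ p3) -> (~p1 \/ (p3 \/ p2))))): Gödel ¬ of 0.2 = 0 (operand ≠ 0)

0.00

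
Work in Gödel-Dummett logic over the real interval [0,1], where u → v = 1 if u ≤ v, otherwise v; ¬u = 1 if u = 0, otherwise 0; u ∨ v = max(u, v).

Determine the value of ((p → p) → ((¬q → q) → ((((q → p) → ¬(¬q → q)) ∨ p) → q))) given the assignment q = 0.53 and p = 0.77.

(p → p): 0.77 ≤ 0.77, so result = 1
¬q: Gödel ¬ of 0.53 = 0 (operand ≠ 0)
(¬q → q): 0 ≤ 0.53, so result = 1
(q → p): 0.53 ≤ 0.77, so result = 1
¬q: Gödel ¬ of 0.53 = 0 (operand ≠ 0)
(¬q → q): 0 ≤ 0.53, so result = 1
¬(¬q → q): Gödel ¬ of 1 = 0 (operand ≠ 0)
((q → p) → ¬(¬q → q)): 1 > 0, so result = 0
(((q → p) → ¬(¬q → q)) ∨ p) = max(0, 0.77) = 0.77
((((q → p) → ¬(¬q → q)) ∨ p) → q): 0.77 > 0.53, so result = 0.53
((¬q → q) → ((((q → p) → ¬(¬q → q)) ∨ p) → q)): 1 > 0.53, so result = 0.53
((p → p) → ((¬q → q) → ((((q → p) → ¬(¬q → q)) ∨ p) → q))): 1 > 0.53, so result = 0.53

0.53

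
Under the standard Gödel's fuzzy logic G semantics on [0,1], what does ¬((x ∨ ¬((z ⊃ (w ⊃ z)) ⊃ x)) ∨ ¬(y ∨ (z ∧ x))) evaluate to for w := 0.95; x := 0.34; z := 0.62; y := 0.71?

0.00

(w ⊃ z): 0.95 > 0.62, so result = 0.62
(z ⊃ (w ⊃ z)): 0.62 ≤ 0.62, so result = 1
((z ⊃ (w ⊃ z)) ⊃ x): 1 > 0.34, so result = 0.34
¬((z ⊃ (w ⊃ z)) ⊃ x): Gödel ¬ of 0.34 = 0 (operand ≠ 0)
(x ∨ ¬((z ⊃ (w ⊃ z)) ⊃ x)) = max(0.34, 0) = 0.34
(z ∧ x) = min(0.62, 0.34) = 0.34
(y ∨ (z ∧ x)) = max(0.71, 0.34) = 0.71
¬(y ∨ (z ∧ x)): Gödel ¬ of 0.71 = 0 (operand ≠ 0)
((x ∨ ¬((z ⊃ (w ⊃ z)) ⊃ x)) ∨ ¬(y ∨ (z ∧ x))) = max(0.34, 0) = 0.34
¬((x ∨ ¬((z ⊃ (w ⊃ z)) ⊃ x)) ∨ ¬(y ∨ (z ∧ x))): Gödel ¬ of 0.34 = 0 (operand ≠ 0)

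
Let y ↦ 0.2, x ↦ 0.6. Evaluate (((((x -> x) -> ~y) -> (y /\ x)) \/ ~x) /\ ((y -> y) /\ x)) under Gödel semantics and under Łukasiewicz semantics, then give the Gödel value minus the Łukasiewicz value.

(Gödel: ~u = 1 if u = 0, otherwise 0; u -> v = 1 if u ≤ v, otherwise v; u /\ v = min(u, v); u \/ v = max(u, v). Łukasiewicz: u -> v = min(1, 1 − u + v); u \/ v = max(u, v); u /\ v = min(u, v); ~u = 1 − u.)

0.20

Gödel evaluation:
  (x -> x): 0.6 ≤ 0.6, so result = 1
  ~y: Gödel ¬ of 0.2 = 0 (operand ≠ 0)
  ((x -> x) -> ~y): 1 > 0, so result = 0
  (y /\ x) = min(0.2, 0.6) = 0.2
  (((x -> x) -> ~y) -> (y /\ x)): 0 ≤ 0.2, so result = 1
  ~x: Gödel ¬ of 0.6 = 0 (operand ≠ 0)
  ((((x -> x) -> ~y) -> (y /\ x)) \/ ~x) = max(1, 0) = 1
  (y -> y): 0.2 ≤ 0.2, so result = 1
  ((y -> y) /\ x) = min(1, 0.6) = 0.6
  (((((x -> x) -> ~y) -> (y /\ x)) \/ ~x) /\ ((y -> y) /\ x)) = min(1, 0.6) = 0.6
  Gödel value = 0.6
Łukasiewicz evaluation:
  (x -> x): min(1, 1 − 0.6 + 0.6) = 1
  ~y: Łukasiewicz ¬ gives 1 − 0.2 = 0.8
  ((x -> x) -> ~y): min(1, 1 − 1 + 0.8) = 0.8
  (y /\ x) = min(0.2, 0.6) = 0.2
  (((x -> x) -> ~y) -> (y /\ x)): min(1, 1 − 0.8 + 0.2) = 0.4
  ~x: Łukasiewicz ¬ gives 1 − 0.6 = 0.4
  ((((x -> x) -> ~y) -> (y /\ x)) \/ ~x) = max(0.4, 0.4) = 0.4
  (y -> y): min(1, 1 − 0.2 + 0.2) = 1
  ((y -> y) /\ x) = min(1, 0.6) = 0.6
  (((((x -> x) -> ~y) -> (y /\ x)) \/ ~x) /\ ((y -> y) /\ x)) = min(0.4, 0.6) = 0.4
  Łukasiewicz value = 0.4
Difference: 0.6 − 0.4 = 0.20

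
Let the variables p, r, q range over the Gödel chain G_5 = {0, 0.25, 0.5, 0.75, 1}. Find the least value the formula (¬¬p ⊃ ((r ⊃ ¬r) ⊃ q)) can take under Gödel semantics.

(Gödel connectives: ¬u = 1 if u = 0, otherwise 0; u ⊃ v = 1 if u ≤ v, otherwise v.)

0.00

The minimum is attained at p = 0.25, r = 0, q = 0:
  ¬p: Gödel ¬ of 0.25 = 0 (operand ≠ 0)
  ¬¬p: Gödel ¬ of 0 = 1 (operand is 0)
  ¬r: Gödel ¬ of 0 = 1 (operand is 0)
  (r ⊃ ¬r): 0 ≤ 1, so result = 1
  ((r ⊃ ¬r) ⊃ q): 1 > 0, so result = 0
  (¬¬p ⊃ ((r ⊃ ¬r) ⊃ q)): 1 > 0, so result = 0
Checking all 125 assignments confirms none give a value below 0.00.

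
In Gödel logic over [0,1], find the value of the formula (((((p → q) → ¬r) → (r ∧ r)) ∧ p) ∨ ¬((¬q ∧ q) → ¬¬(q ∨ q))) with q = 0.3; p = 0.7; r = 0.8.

0.70

(p → q): 0.7 > 0.3, so result = 0.3
¬r: Gödel ¬ of 0.8 = 0 (operand ≠ 0)
((p → q) → ¬r): 0.3 > 0, so result = 0
(r ∧ r) = min(0.8, 0.8) = 0.8
(((p → q) → ¬r) → (r ∧ r)): 0 ≤ 0.8, so result = 1
((((p → q) → ¬r) → (r ∧ r)) ∧ p) = min(1, 0.7) = 0.7
¬q: Gödel ¬ of 0.3 = 0 (operand ≠ 0)
(¬q ∧ q) = min(0, 0.3) = 0
(q ∨ q) = max(0.3, 0.3) = 0.3
¬(q ∨ q): Gödel ¬ of 0.3 = 0 (operand ≠ 0)
¬¬(q ∨ q): Gödel ¬ of 0 = 1 (operand is 0)
((¬q ∧ q) → ¬¬(q ∨ q)): 0 ≤ 1, so result = 1
¬((¬q ∧ q) → ¬¬(q ∨ q)): Gödel ¬ of 1 = 0 (operand ≠ 0)
(((((p → q) → ¬r) → (r ∧ r)) ∧ p) ∨ ¬((¬q ∧ q) → ¬¬(q ∨ q))) = max(0.7, 0) = 0.7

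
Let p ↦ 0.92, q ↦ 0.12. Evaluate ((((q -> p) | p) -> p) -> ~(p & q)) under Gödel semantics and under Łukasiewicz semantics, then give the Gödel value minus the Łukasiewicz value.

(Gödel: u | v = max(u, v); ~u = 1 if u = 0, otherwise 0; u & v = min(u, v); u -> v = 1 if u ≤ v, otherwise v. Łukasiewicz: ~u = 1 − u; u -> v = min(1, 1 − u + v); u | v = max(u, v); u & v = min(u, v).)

Gödel evaluation:
  (q -> p): 0.12 ≤ 0.92, so result = 1
  ((q -> p) | p) = max(1, 0.92) = 1
  (((q -> p) | p) -> p): 1 > 0.92, so result = 0.92
  (p & q) = min(0.92, 0.12) = 0.12
  ~(p & q): Gödel ¬ of 0.12 = 0 (operand ≠ 0)
  ((((q -> p) | p) -> p) -> ~(p & q)): 0.92 > 0, so result = 0
  Gödel value = 0
Łukasiewicz evaluation:
  (q -> p): min(1, 1 − 0.12 + 0.92) = 1
  ((q -> p) | p) = max(1, 0.92) = 1
  (((q -> p) | p) -> p): min(1, 1 − 1 + 0.92) = 0.92
  (p & q) = min(0.92, 0.12) = 0.12
  ~(p & q): Łukasiewicz ¬ gives 1 − 0.12 = 0.88
  ((((q -> p) | p) -> p) -> ~(p & q)): min(1, 1 − 0.92 + 0.88) = 0.96
  Łukasiewicz value = 0.96
Difference: 0 − 0.96 = -0.96

-0.96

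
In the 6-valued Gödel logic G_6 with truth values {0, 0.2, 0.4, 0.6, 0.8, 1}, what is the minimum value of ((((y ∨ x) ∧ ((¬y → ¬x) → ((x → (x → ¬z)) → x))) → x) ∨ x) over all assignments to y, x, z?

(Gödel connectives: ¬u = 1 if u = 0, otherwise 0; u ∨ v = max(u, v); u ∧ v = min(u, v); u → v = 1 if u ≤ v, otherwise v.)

0.20

The minimum is attained at y = 0.4, x = 0.2, z = 0.2:
  (y ∨ x) = max(0.4, 0.2) = 0.4
  ¬y: Gödel ¬ of 0.4 = 0 (operand ≠ 0)
  ¬x: Gödel ¬ of 0.2 = 0 (operand ≠ 0)
  (¬y → ¬x): 0 ≤ 0, so result = 1
  ¬z: Gödel ¬ of 0.2 = 0 (operand ≠ 0)
  (x → ¬z): 0.2 > 0, so result = 0
  (x → (x → ¬z)): 0.2 > 0, so result = 0
  ((x → (x → ¬z)) → x): 0 ≤ 0.2, so result = 1
  ((¬y → ¬x) → ((x → (x → ¬z)) → x)): 1 ≤ 1, so result = 1
  ((y ∨ x) ∧ ((¬y → ¬x) → ((x → (x → ¬z)) → x))) = min(0.4, 1) = 0.4
  (((y ∨ x) ∧ ((¬y → ¬x) → ((x → (x → ¬z)) → x))) → x): 0.4 > 0.2, so result = 0.2
  ((((y ∨ x) ∧ ((¬y → ¬x) → ((x → (x → ¬z)) → x))) → x) ∨ x) = max(0.2, 0.2) = 0.2
Checking all 216 assignments confirms none give a value below 0.20.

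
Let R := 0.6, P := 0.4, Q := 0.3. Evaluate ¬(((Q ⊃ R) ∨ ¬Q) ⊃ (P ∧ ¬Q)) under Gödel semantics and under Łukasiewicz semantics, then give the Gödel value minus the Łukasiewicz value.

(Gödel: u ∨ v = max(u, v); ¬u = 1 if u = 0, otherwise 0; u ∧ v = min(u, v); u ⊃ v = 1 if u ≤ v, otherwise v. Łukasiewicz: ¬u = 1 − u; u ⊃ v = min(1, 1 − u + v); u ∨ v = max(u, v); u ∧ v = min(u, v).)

Gödel evaluation:
  (Q ⊃ R): 0.3 ≤ 0.6, so result = 1
  ¬Q: Gödel ¬ of 0.3 = 0 (operand ≠ 0)
  ((Q ⊃ R) ∨ ¬Q) = max(1, 0) = 1
  ¬Q: Gödel ¬ of 0.3 = 0 (operand ≠ 0)
  (P ∧ ¬Q) = min(0.4, 0) = 0
  (((Q ⊃ R) ∨ ¬Q) ⊃ (P ∧ ¬Q)): 1 > 0, so result = 0
  ¬(((Q ⊃ R) ∨ ¬Q) ⊃ (P ∧ ¬Q)): Gödel ¬ of 0 = 1 (operand is 0)
  Gödel value = 1
Łukasiewicz evaluation:
  (Q ⊃ R): min(1, 1 − 0.3 + 0.6) = 1
  ¬Q: Łukasiewicz ¬ gives 1 − 0.3 = 0.7
  ((Q ⊃ R) ∨ ¬Q) = max(1, 0.7) = 1
  ¬Q: Łukasiewicz ¬ gives 1 − 0.3 = 0.7
  (P ∧ ¬Q) = min(0.4, 0.7) = 0.4
  (((Q ⊃ R) ∨ ¬Q) ⊃ (P ∧ ¬Q)): min(1, 1 − 1 + 0.4) = 0.4
  ¬(((Q ⊃ R) ∨ ¬Q) ⊃ (P ∧ ¬Q)): Łukasiewicz ¬ gives 1 − 0.4 = 0.6
  Łukasiewicz value = 0.6
Difference: 1 − 0.6 = 0.40

0.40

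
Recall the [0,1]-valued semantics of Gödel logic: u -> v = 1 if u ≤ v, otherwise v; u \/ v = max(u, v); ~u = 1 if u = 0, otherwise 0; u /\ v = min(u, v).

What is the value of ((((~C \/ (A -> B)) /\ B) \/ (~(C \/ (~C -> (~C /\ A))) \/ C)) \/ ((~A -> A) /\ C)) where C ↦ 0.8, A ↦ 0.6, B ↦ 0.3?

~C: Gödel ¬ of 0.8 = 0 (operand ≠ 0)
(A -> B): 0.6 > 0.3, so result = 0.3
(~C \/ (A -> B)) = max(0, 0.3) = 0.3
((~C \/ (A -> B)) /\ B) = min(0.3, 0.3) = 0.3
~C: Gödel ¬ of 0.8 = 0 (operand ≠ 0)
~C: Gödel ¬ of 0.8 = 0 (operand ≠ 0)
(~C /\ A) = min(0, 0.6) = 0
(~C -> (~C /\ A)): 0 ≤ 0, so result = 1
(C \/ (~C -> (~C /\ A))) = max(0.8, 1) = 1
~(C \/ (~C -> (~C /\ A))): Gödel ¬ of 1 = 0 (operand ≠ 0)
(~(C \/ (~C -> (~C /\ A))) \/ C) = max(0, 0.8) = 0.8
(((~C \/ (A -> B)) /\ B) \/ (~(C \/ (~C -> (~C /\ A))) \/ C)) = max(0.3, 0.8) = 0.8
~A: Gödel ¬ of 0.6 = 0 (operand ≠ 0)
(~A -> A): 0 ≤ 0.6, so result = 1
((~A -> A) /\ C) = min(1, 0.8) = 0.8
((((~C \/ (A -> B)) /\ B) \/ (~(C \/ (~C -> (~C /\ A))) \/ C)) \/ ((~A -> A) /\ C)) = max(0.8, 0.8) = 0.8

0.80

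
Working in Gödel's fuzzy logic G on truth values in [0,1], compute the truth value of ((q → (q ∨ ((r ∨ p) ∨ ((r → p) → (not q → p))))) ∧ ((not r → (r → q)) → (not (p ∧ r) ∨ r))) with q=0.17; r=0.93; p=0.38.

(r ∨ p) = max(0.93, 0.38) = 0.93
(r → p): 0.93 > 0.38, so result = 0.38
not q: Gödel ¬ of 0.17 = 0 (operand ≠ 0)
(not q → p): 0 ≤ 0.38, so result = 1
((r → p) → (not q → p)): 0.38 ≤ 1, so result = 1
((r ∨ p) ∨ ((r → p) → (not q → p))) = max(0.93, 1) = 1
(q ∨ ((r ∨ p) ∨ ((r → p) → (not q → p)))) = max(0.17, 1) = 1
(q → (q ∨ ((r ∨ p) ∨ ((r → p) → (not q → p))))): 0.17 ≤ 1, so result = 1
not r: Gödel ¬ of 0.93 = 0 (operand ≠ 0)
(r → q): 0.93 > 0.17, so result = 0.17
(not r → (r → q)): 0 ≤ 0.17, so result = 1
(p ∧ r) = min(0.38, 0.93) = 0.38
not (p ∧ r): Gödel ¬ of 0.38 = 0 (operand ≠ 0)
(not (p ∧ r) ∨ r) = max(0, 0.93) = 0.93
((not r → (r → q)) → (not (p ∧ r) ∨ r)): 1 > 0.93, so result = 0.93
((q → (q ∨ ((r ∨ p) ∨ ((r → p) → (not q → p))))) ∧ ((not r → (r → q)) → (not (p ∧ r) ∨ r))) = min(1, 0.93) = 0.93

0.93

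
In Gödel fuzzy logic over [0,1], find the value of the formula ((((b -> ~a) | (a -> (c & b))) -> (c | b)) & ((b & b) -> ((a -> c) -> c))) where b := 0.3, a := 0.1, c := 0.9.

~a: Gödel ¬ of 0.1 = 0 (operand ≠ 0)
(b -> ~a): 0.3 > 0, so result = 0
(c & b) = min(0.9, 0.3) = 0.3
(a -> (c & b)): 0.1 ≤ 0.3, so result = 1
((b -> ~a) | (a -> (c & b))) = max(0, 1) = 1
(c | b) = max(0.9, 0.3) = 0.9
(((b -> ~a) | (a -> (c & b))) -> (c | b)): 1 > 0.9, so result = 0.9
(b & b) = min(0.3, 0.3) = 0.3
(a -> c): 0.1 ≤ 0.9, so result = 1
((a -> c) -> c): 1 > 0.9, so result = 0.9
((b & b) -> ((a -> c) -> c)): 0.3 ≤ 0.9, so result = 1
((((b -> ~a) | (a -> (c & b))) -> (c | b)) & ((b & b) -> ((a -> c) -> c))) = min(0.9, 1) = 0.9

0.90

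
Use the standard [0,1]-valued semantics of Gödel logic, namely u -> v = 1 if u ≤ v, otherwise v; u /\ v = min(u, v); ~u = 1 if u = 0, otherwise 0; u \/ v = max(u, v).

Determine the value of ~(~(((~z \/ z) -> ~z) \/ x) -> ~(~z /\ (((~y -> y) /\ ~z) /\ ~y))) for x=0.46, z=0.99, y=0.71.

~z: Gödel ¬ of 0.99 = 0 (operand ≠ 0)
(~z \/ z) = max(0, 0.99) = 0.99
~z: Gödel ¬ of 0.99 = 0 (operand ≠ 0)
((~z \/ z) -> ~z): 0.99 > 0, so result = 0
(((~z \/ z) -> ~z) \/ x) = max(0, 0.46) = 0.46
~(((~z \/ z) -> ~z) \/ x): Gödel ¬ of 0.46 = 0 (operand ≠ 0)
~z: Gödel ¬ of 0.99 = 0 (operand ≠ 0)
~y: Gödel ¬ of 0.71 = 0 (operand ≠ 0)
(~y -> y): 0 ≤ 0.71, so result = 1
~z: Gödel ¬ of 0.99 = 0 (operand ≠ 0)
((~y -> y) /\ ~z) = min(1, 0) = 0
~y: Gödel ¬ of 0.71 = 0 (operand ≠ 0)
(((~y -> y) /\ ~z) /\ ~y) = min(0, 0) = 0
(~z /\ (((~y -> y) /\ ~z) /\ ~y)) = min(0, 0) = 0
~(~z /\ (((~y -> y) /\ ~z) /\ ~y)): Gödel ¬ of 0 = 1 (operand is 0)
(~(((~z \/ z) -> ~z) \/ x) -> ~(~z /\ (((~y -> y) /\ ~z) /\ ~y))): 0 ≤ 1, so result = 1
~(~(((~z \/ z) -> ~z) \/ x) -> ~(~z /\ (((~y -> y) /\ ~z) /\ ~y))): Gödel ¬ of 1 = 0 (operand ≠ 0)

0.00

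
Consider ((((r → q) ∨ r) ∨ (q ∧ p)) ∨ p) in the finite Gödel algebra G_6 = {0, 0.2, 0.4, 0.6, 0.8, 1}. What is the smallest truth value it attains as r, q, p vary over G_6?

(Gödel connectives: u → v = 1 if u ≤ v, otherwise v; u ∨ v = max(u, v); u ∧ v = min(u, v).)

0.20

The minimum is attained at r = 0.2, q = 0, p = 0:
  (r → q): 0.2 > 0, so result = 0
  ((r → q) ∨ r) = max(0, 0.2) = 0.2
  (q ∧ p) = min(0, 0) = 0
  (((r → q) ∨ r) ∨ (q ∧ p)) = max(0.2, 0) = 0.2
  ((((r → q) ∨ r) ∨ (q ∧ p)) ∨ p) = max(0.2, 0) = 0.2
Checking all 216 assignments confirms none give a value below 0.20.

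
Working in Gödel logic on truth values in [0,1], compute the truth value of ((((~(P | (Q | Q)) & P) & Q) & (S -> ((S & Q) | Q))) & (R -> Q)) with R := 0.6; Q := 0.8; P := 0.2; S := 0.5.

0.00

(Q | Q) = max(0.8, 0.8) = 0.8
(P | (Q | Q)) = max(0.2, 0.8) = 0.8
~(P | (Q | Q)): Gödel ¬ of 0.8 = 0 (operand ≠ 0)
(~(P | (Q | Q)) & P) = min(0, 0.2) = 0
((~(P | (Q | Q)) & P) & Q) = min(0, 0.8) = 0
(S & Q) = min(0.5, 0.8) = 0.5
((S & Q) | Q) = max(0.5, 0.8) = 0.8
(S -> ((S & Q) | Q)): 0.5 ≤ 0.8, so result = 1
(((~(P | (Q | Q)) & P) & Q) & (S -> ((S & Q) | Q))) = min(0, 1) = 0
(R -> Q): 0.6 ≤ 0.8, so result = 1
((((~(P | (Q | Q)) & P) & Q) & (S -> ((S & Q) | Q))) & (R -> Q)) = min(0, 1) = 0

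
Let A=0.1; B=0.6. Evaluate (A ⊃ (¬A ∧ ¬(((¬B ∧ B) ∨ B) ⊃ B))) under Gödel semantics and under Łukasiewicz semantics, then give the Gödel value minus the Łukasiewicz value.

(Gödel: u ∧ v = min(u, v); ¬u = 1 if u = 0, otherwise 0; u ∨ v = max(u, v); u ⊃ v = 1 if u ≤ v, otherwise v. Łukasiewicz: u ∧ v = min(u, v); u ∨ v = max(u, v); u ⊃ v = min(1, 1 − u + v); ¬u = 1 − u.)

-0.90

Gödel evaluation:
  ¬A: Gödel ¬ of 0.1 = 0 (operand ≠ 0)
  ¬B: Gödel ¬ of 0.6 = 0 (operand ≠ 0)
  (¬B ∧ B) = min(0, 0.6) = 0
  ((¬B ∧ B) ∨ B) = max(0, 0.6) = 0.6
  (((¬B ∧ B) ∨ B) ⊃ B): 0.6 ≤ 0.6, so result = 1
  ¬(((¬B ∧ B) ∨ B) ⊃ B): Gödel ¬ of 1 = 0 (operand ≠ 0)
  (¬A ∧ ¬(((¬B ∧ B) ∨ B) ⊃ B)) = min(0, 0) = 0
  (A ⊃ (¬A ∧ ¬(((¬B ∧ B) ∨ B) ⊃ B))): 0.1 > 0, so result = 0
  Gödel value = 0
Łukasiewicz evaluation:
  ¬A: Łukasiewicz ¬ gives 1 − 0.1 = 0.9
  ¬B: Łukasiewicz ¬ gives 1 − 0.6 = 0.4
  (¬B ∧ B) = min(0.4, 0.6) = 0.4
  ((¬B ∧ B) ∨ B) = max(0.4, 0.6) = 0.6
  (((¬B ∧ B) ∨ B) ⊃ B): min(1, 1 − 0.6 + 0.6) = 1
  ¬(((¬B ∧ B) ∨ B) ⊃ B): Łukasiewicz ¬ gives 1 − 1 = 0
  (¬A ∧ ¬(((¬B ∧ B) ∨ B) ⊃ B)) = min(0.9, 0) = 0
  (A ⊃ (¬A ∧ ¬(((¬B ∧ B) ∨ B) ⊃ B))): min(1, 1 − 0.1 + 0) = 0.9
  Łukasiewicz value = 0.9
Difference: 0 − 0.9 = -0.90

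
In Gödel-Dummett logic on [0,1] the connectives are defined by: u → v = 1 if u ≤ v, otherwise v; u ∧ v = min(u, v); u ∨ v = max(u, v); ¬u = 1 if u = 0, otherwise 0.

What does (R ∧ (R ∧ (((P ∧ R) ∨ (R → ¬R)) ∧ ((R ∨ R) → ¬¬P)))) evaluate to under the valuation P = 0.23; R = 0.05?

0.05

(P ∧ R) = min(0.23, 0.05) = 0.05
¬R: Gödel ¬ of 0.05 = 0 (operand ≠ 0)
(R → ¬R): 0.05 > 0, so result = 0
((P ∧ R) ∨ (R → ¬R)) = max(0.05, 0) = 0.05
(R ∨ R) = max(0.05, 0.05) = 0.05
¬P: Gödel ¬ of 0.23 = 0 (operand ≠ 0)
¬¬P: Gödel ¬ of 0 = 1 (operand is 0)
((R ∨ R) → ¬¬P): 0.05 ≤ 1, so result = 1
(((P ∧ R) ∨ (R → ¬R)) ∧ ((R ∨ R) → ¬¬P)) = min(0.05, 1) = 0.05
(R ∧ (((P ∧ R) ∨ (R → ¬R)) ∧ ((R ∨ R) → ¬¬P))) = min(0.05, 0.05) = 0.05
(R ∧ (R ∧ (((P ∧ R) ∨ (R → ¬R)) ∧ ((R ∨ R) → ¬¬P)))) = min(0.05, 0.05) = 0.05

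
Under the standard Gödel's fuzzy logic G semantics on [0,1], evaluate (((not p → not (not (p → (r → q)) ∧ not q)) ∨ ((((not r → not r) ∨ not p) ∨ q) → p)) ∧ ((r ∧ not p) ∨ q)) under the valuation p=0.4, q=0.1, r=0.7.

not p: Gödel ¬ of 0.4 = 0 (operand ≠ 0)
(r → q): 0.7 > 0.1, so result = 0.1
(p → (r → q)): 0.4 > 0.1, so result = 0.1
not (p → (r → q)): Gödel ¬ of 0.1 = 0 (operand ≠ 0)
not q: Gödel ¬ of 0.1 = 0 (operand ≠ 0)
(not (p → (r → q)) ∧ not q) = min(0, 0) = 0
not (not (p → (r → q)) ∧ not q): Gödel ¬ of 0 = 1 (operand is 0)
(not p → not (not (p → (r → q)) ∧ not q)): 0 ≤ 1, so result = 1
not r: Gödel ¬ of 0.7 = 0 (operand ≠ 0)
not r: Gödel ¬ of 0.7 = 0 (operand ≠ 0)
(not r → not r): 0 ≤ 0, so result = 1
not p: Gödel ¬ of 0.4 = 0 (operand ≠ 0)
((not r → not r) ∨ not p) = max(1, 0) = 1
(((not r → not r) ∨ not p) ∨ q) = max(1, 0.1) = 1
((((not r → not r) ∨ not p) ∨ q) → p): 1 > 0.4, so result = 0.4
((not p → not (not (p → (r → q)) ∧ not q)) ∨ ((((not r → not r) ∨ not p) ∨ q) → p)) = max(1, 0.4) = 1
not p: Gödel ¬ of 0.4 = 0 (operand ≠ 0)
(r ∧ not p) = min(0.7, 0) = 0
((r ∧ not p) ∨ q) = max(0, 0.1) = 0.1
(((not p → not (not (p → (r → q)) ∧ not q)) ∨ ((((not r → not r) ∨ not p) ∨ q) → p)) ∧ ((r ∧ not p) ∨ q)) = min(1, 0.1) = 0.1

0.10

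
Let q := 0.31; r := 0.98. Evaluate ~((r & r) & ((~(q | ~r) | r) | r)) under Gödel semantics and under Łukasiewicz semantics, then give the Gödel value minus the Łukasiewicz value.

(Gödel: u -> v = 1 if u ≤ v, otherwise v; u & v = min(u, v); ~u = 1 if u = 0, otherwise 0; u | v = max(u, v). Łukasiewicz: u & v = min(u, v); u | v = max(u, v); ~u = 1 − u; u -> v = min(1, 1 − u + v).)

-0.02

Gödel evaluation:
  (r & r) = min(0.98, 0.98) = 0.98
  ~r: Gödel ¬ of 0.98 = 0 (operand ≠ 0)
  (q | ~r) = max(0.31, 0) = 0.31
  ~(q | ~r): Gödel ¬ of 0.31 = 0 (operand ≠ 0)
  (~(q | ~r) | r) = max(0, 0.98) = 0.98
  ((~(q | ~r) | r) | r) = max(0.98, 0.98) = 0.98
  ((r & r) & ((~(q | ~r) | r) | r)) = min(0.98, 0.98) = 0.98
  ~((r & r) & ((~(q | ~r) | r) | r)): Gödel ¬ of 0.98 = 0 (operand ≠ 0)
  Gödel value = 0
Łukasiewicz evaluation:
  (r & r) = min(0.98, 0.98) = 0.98
  ~r: Łukasiewicz ¬ gives 1 − 0.98 = 0.02
  (q | ~r) = max(0.31, 0.02) = 0.31
  ~(q | ~r): Łukasiewicz ¬ gives 1 − 0.31 = 0.69
  (~(q | ~r) | r) = max(0.69, 0.98) = 0.98
  ((~(q | ~r) | r) | r) = max(0.98, 0.98) = 0.98
  ((r & r) & ((~(q | ~r) | r) | r)) = min(0.98, 0.98) = 0.98
  ~((r & r) & ((~(q | ~r) | r) | r)): Łukasiewicz ¬ gives 1 − 0.98 = 0.02
  Łukasiewicz value = 0.02
Difference: 0 − 0.02 = -0.02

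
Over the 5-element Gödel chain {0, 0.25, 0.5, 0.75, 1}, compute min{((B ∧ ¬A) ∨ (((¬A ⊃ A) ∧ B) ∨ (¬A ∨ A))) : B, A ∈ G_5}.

The minimum is attained at B = 0, A = 0.25:
  ¬A: Gödel ¬ of 0.25 = 0 (operand ≠ 0)
  (B ∧ ¬A) = min(0, 0) = 0
  ¬A: Gödel ¬ of 0.25 = 0 (operand ≠ 0)
  (¬A ⊃ A): 0 ≤ 0.25, so result = 1
  ((¬A ⊃ A) ∧ B) = min(1, 0) = 0
  ¬A: Gödel ¬ of 0.25 = 0 (operand ≠ 0)
  (¬A ∨ A) = max(0, 0.25) = 0.25
  (((¬A ⊃ A) ∧ B) ∨ (¬A ∨ A)) = max(0, 0.25) = 0.25
  ((B ∧ ¬A) ∨ (((¬A ⊃ A) ∧ B) ∨ (¬A ∨ A))) = max(0, 0.25) = 0.25
Checking all 25 assignments confirms none give a value below 0.25.

0.25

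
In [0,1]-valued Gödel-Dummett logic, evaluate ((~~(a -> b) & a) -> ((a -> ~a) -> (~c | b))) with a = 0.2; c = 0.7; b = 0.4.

(a -> b): 0.2 ≤ 0.4, so result = 1
~(a -> b): Gödel ¬ of 1 = 0 (operand ≠ 0)
~~(a -> b): Gödel ¬ of 0 = 1 (operand is 0)
(~~(a -> b) & a) = min(1, 0.2) = 0.2
~a: Gödel ¬ of 0.2 = 0 (operand ≠ 0)
(a -> ~a): 0.2 > 0, so result = 0
~c: Gödel ¬ of 0.7 = 0 (operand ≠ 0)
(~c | b) = max(0, 0.4) = 0.4
((a -> ~a) -> (~c | b)): 0 ≤ 0.4, so result = 1
((~~(a -> b) & a) -> ((a -> ~a) -> (~c | b))): 0.2 ≤ 1, so result = 1

1.00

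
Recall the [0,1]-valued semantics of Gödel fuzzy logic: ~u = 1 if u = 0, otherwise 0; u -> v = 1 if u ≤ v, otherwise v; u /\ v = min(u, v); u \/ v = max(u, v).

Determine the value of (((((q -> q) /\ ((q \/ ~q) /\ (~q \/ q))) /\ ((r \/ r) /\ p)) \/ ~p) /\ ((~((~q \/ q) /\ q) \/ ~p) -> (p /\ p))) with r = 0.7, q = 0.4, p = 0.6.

(q -> q): 0.4 ≤ 0.4, so result = 1
~q: Gödel ¬ of 0.4 = 0 (operand ≠ 0)
(q \/ ~q) = max(0.4, 0) = 0.4
~q: Gödel ¬ of 0.4 = 0 (operand ≠ 0)
(~q \/ q) = max(0, 0.4) = 0.4
((q \/ ~q) /\ (~q \/ q)) = min(0.4, 0.4) = 0.4
((q -> q) /\ ((q \/ ~q) /\ (~q \/ q))) = min(1, 0.4) = 0.4
(r \/ r) = max(0.7, 0.7) = 0.7
((r \/ r) /\ p) = min(0.7, 0.6) = 0.6
(((q -> q) /\ ((q \/ ~q) /\ (~q \/ q))) /\ ((r \/ r) /\ p)) = min(0.4, 0.6) = 0.4
~p: Gödel ¬ of 0.6 = 0 (operand ≠ 0)
((((q -> q) /\ ((q \/ ~q) /\ (~q \/ q))) /\ ((r \/ r) /\ p)) \/ ~p) = max(0.4, 0) = 0.4
~q: Gödel ¬ of 0.4 = 0 (operand ≠ 0)
(~q \/ q) = max(0, 0.4) = 0.4
((~q \/ q) /\ q) = min(0.4, 0.4) = 0.4
~((~q \/ q) /\ q): Gödel ¬ of 0.4 = 0 (operand ≠ 0)
~p: Gödel ¬ of 0.6 = 0 (operand ≠ 0)
(~((~q \/ q) /\ q) \/ ~p) = max(0, 0) = 0
(p /\ p) = min(0.6, 0.6) = 0.6
((~((~q \/ q) /\ q) \/ ~p) -> (p /\ p)): 0 ≤ 0.6, so result = 1
(((((q -> q) /\ ((q \/ ~q) /\ (~q \/ q))) /\ ((r \/ r) /\ p)) \/ ~p) /\ ((~((~q \/ q) /\ q) \/ ~p) -> (p /\ p))) = min(0.4, 1) = 0.4

0.40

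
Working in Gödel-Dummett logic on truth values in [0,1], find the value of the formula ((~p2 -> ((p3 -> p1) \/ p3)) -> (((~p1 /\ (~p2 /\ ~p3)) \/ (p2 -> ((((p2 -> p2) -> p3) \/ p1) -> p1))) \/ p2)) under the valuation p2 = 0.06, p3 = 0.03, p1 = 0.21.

1.00

~p2: Gödel ¬ of 0.06 = 0 (operand ≠ 0)
(p3 -> p1): 0.03 ≤ 0.21, so result = 1
((p3 -> p1) \/ p3) = max(1, 0.03) = 1
(~p2 -> ((p3 -> p1) \/ p3)): 0 ≤ 1, so result = 1
~p1: Gödel ¬ of 0.21 = 0 (operand ≠ 0)
~p2: Gödel ¬ of 0.06 = 0 (operand ≠ 0)
~p3: Gödel ¬ of 0.03 = 0 (operand ≠ 0)
(~p2 /\ ~p3) = min(0, 0) = 0
(~p1 /\ (~p2 /\ ~p3)) = min(0, 0) = 0
(p2 -> p2): 0.06 ≤ 0.06, so result = 1
((p2 -> p2) -> p3): 1 > 0.03, so result = 0.03
(((p2 -> p2) -> p3) \/ p1) = max(0.03, 0.21) = 0.21
((((p2 -> p2) -> p3) \/ p1) -> p1): 0.21 ≤ 0.21, so result = 1
(p2 -> ((((p2 -> p2) -> p3) \/ p1) -> p1)): 0.06 ≤ 1, so result = 1
((~p1 /\ (~p2 /\ ~p3)) \/ (p2 -> ((((p2 -> p2) -> p3) \/ p1) -> p1))) = max(0, 1) = 1
(((~p1 /\ (~p2 /\ ~p3)) \/ (p2 -> ((((p2 -> p2) -> p3) \/ p1) -> p1))) \/ p2) = max(1, 0.06) = 1
((~p2 -> ((p3 -> p1) \/ p3)) -> (((~p1 /\ (~p2 /\ ~p3)) \/ (p2 -> ((((p2 -> p2) -> p3) \/ p1) -> p1))) \/ p2)): 1 ≤ 1, so result = 1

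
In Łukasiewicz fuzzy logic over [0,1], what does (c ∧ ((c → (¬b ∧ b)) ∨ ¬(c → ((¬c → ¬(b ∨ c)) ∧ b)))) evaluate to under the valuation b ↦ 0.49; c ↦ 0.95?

¬b: Łukasiewicz ¬ gives 1 − 0.49 = 0.51
(¬b ∧ b) = min(0.51, 0.49) = 0.49
(c → (¬b ∧ b)): min(1, 1 − 0.95 + 0.49) = 0.54
¬c: Łukasiewicz ¬ gives 1 − 0.95 = 0.05
(b ∨ c) = max(0.49, 0.95) = 0.95
¬(b ∨ c): Łukasiewicz ¬ gives 1 − 0.95 = 0.05
(¬c → ¬(b ∨ c)): min(1, 1 − 0.05 + 0.05) = 1
((¬c → ¬(b ∨ c)) ∧ b) = min(1, 0.49) = 0.49
(c → ((¬c → ¬(b ∨ c)) ∧ b)): min(1, 1 − 0.95 + 0.49) = 0.54
¬(c → ((¬c → ¬(b ∨ c)) ∧ b)): Łukasiewicz ¬ gives 1 − 0.54 = 0.46
((c → (¬b ∧ b)) ∨ ¬(c → ((¬c → ¬(b ∨ c)) ∧ b))) = max(0.54, 0.46) = 0.54
(c ∧ ((c → (¬b ∧ b)) ∨ ¬(c → ((¬c → ¬(b ∨ c)) ∧ b)))) = min(0.95, 0.54) = 0.54

0.54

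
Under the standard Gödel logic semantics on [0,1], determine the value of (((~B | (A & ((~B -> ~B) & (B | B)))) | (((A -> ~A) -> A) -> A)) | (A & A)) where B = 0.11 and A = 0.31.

~B: Gödel ¬ of 0.11 = 0 (operand ≠ 0)
~B: Gödel ¬ of 0.11 = 0 (operand ≠ 0)
~B: Gödel ¬ of 0.11 = 0 (operand ≠ 0)
(~B -> ~B): 0 ≤ 0, so result = 1
(B | B) = max(0.11, 0.11) = 0.11
((~B -> ~B) & (B | B)) = min(1, 0.11) = 0.11
(A & ((~B -> ~B) & (B | B))) = min(0.31, 0.11) = 0.11
(~B | (A & ((~B -> ~B) & (B | B)))) = max(0, 0.11) = 0.11
~A: Gödel ¬ of 0.31 = 0 (operand ≠ 0)
(A -> ~A): 0.31 > 0, so result = 0
((A -> ~A) -> A): 0 ≤ 0.31, so result = 1
(((A -> ~A) -> A) -> A): 1 > 0.31, so result = 0.31
((~B | (A & ((~B -> ~B) & (B | B)))) | (((A -> ~A) -> A) -> A)) = max(0.11, 0.31) = 0.31
(A & A) = min(0.31, 0.31) = 0.31
(((~B | (A & ((~B -> ~B) & (B | B)))) | (((A -> ~A) -> A) -> A)) | (A & A)) = max(0.31, 0.31) = 0.31

0.31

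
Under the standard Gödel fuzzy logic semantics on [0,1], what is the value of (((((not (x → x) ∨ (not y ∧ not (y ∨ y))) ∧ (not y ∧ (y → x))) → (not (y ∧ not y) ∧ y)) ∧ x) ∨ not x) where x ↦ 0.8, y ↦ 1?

0.80

(x → x): 0.8 ≤ 0.8, so result = 1
not (x → x): Gödel ¬ of 1 = 0 (operand ≠ 0)
not y: Gödel ¬ of 1 = 0 (operand ≠ 0)
(y ∨ y) = max(1, 1) = 1
not (y ∨ y): Gödel ¬ of 1 = 0 (operand ≠ 0)
(not y ∧ not (y ∨ y)) = min(0, 0) = 0
(not (x → x) ∨ (not y ∧ not (y ∨ y))) = max(0, 0) = 0
not y: Gödel ¬ of 1 = 0 (operand ≠ 0)
(y → x): 1 > 0.8, so result = 0.8
(not y ∧ (y → x)) = min(0, 0.8) = 0
((not (x → x) ∨ (not y ∧ not (y ∨ y))) ∧ (not y ∧ (y → x))) = min(0, 0) = 0
not y: Gödel ¬ of 1 = 0 (operand ≠ 0)
(y ∧ not y) = min(1, 0) = 0
not (y ∧ not y): Gödel ¬ of 0 = 1 (operand is 0)
(not (y ∧ not y) ∧ y) = min(1, 1) = 1
(((not (x → x) ∨ (not y ∧ not (y ∨ y))) ∧ (not y ∧ (y → x))) → (not (y ∧ not y) ∧ y)): 0 ≤ 1, so result = 1
((((not (x → x) ∨ (not y ∧ not (y ∨ y))) ∧ (not y ∧ (y → x))) → (not (y ∧ not y) ∧ y)) ∧ x) = min(1, 0.8) = 0.8
not x: Gödel ¬ of 0.8 = 0 (operand ≠ 0)
(((((not (x → x) ∨ (not y ∧ not (y ∨ y))) ∧ (not y ∧ (y → x))) → (not (y ∧ not y) ∧ y)) ∧ x) ∨ not x) = max(0.8, 0) = 0.8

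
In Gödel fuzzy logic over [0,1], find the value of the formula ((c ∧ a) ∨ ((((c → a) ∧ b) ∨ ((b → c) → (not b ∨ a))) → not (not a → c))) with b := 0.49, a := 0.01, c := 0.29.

(c ∧ a) = min(0.29, 0.01) = 0.01
(c → a): 0.29 > 0.01, so result = 0.01
((c → a) ∧ b) = min(0.01, 0.49) = 0.01
(b → c): 0.49 > 0.29, so result = 0.29
not b: Gödel ¬ of 0.49 = 0 (operand ≠ 0)
(not b ∨ a) = max(0, 0.01) = 0.01
((b → c) → (not b ∨ a)): 0.29 > 0.01, so result = 0.01
(((c → a) ∧ b) ∨ ((b → c) → (not b ∨ a))) = max(0.01, 0.01) = 0.01
not a: Gödel ¬ of 0.01 = 0 (operand ≠ 0)
(not a → c): 0 ≤ 0.29, so result = 1
not (not a → c): Gödel ¬ of 1 = 0 (operand ≠ 0)
((((c → a) ∧ b) ∨ ((b → c) → (not b ∨ a))) → not (not a → c)): 0.01 > 0, so result = 0
((c ∧ a) ∨ ((((c → a) ∧ b) ∨ ((b → c) → (not b ∨ a))) → not (not a → c))) = max(0.01, 0) = 0.01

0.01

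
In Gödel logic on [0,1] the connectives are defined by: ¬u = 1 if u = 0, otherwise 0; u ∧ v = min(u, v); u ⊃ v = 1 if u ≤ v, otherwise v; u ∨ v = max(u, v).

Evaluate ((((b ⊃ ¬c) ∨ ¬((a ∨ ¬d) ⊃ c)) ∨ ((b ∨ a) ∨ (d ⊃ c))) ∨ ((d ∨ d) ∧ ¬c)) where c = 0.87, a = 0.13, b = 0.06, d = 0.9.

¬c: Gödel ¬ of 0.87 = 0 (operand ≠ 0)
(b ⊃ ¬c): 0.06 > 0, so result = 0
¬d: Gödel ¬ of 0.9 = 0 (operand ≠ 0)
(a ∨ ¬d) = max(0.13, 0) = 0.13
((a ∨ ¬d) ⊃ c): 0.13 ≤ 0.87, so result = 1
¬((a ∨ ¬d) ⊃ c): Gödel ¬ of 1 = 0 (operand ≠ 0)
((b ⊃ ¬c) ∨ ¬((a ∨ ¬d) ⊃ c)) = max(0, 0) = 0
(b ∨ a) = max(0.06, 0.13) = 0.13
(d ⊃ c): 0.9 > 0.87, so result = 0.87
((b ∨ a) ∨ (d ⊃ c)) = max(0.13, 0.87) = 0.87
(((b ⊃ ¬c) ∨ ¬((a ∨ ¬d) ⊃ c)) ∨ ((b ∨ a) ∨ (d ⊃ c))) = max(0, 0.87) = 0.87
(d ∨ d) = max(0.9, 0.9) = 0.9
¬c: Gödel ¬ of 0.87 = 0 (operand ≠ 0)
((d ∨ d) ∧ ¬c) = min(0.9, 0) = 0
((((b ⊃ ¬c) ∨ ¬((a ∨ ¬d) ⊃ c)) ∨ ((b ∨ a) ∨ (d ⊃ c))) ∨ ((d ∨ d) ∧ ¬c)) = max(0.87, 0) = 0.87

0.87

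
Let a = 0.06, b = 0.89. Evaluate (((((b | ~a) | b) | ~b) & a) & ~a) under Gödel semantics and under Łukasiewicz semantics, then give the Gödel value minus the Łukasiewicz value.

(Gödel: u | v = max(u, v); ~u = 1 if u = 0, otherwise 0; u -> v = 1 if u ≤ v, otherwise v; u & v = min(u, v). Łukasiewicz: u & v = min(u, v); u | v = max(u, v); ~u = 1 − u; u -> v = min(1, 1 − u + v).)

Gödel evaluation:
  ~a: Gödel ¬ of 0.06 = 0 (operand ≠ 0)
  (b | ~a) = max(0.89, 0) = 0.89
  ((b | ~a) | b) = max(0.89, 0.89) = 0.89
  ~b: Gödel ¬ of 0.89 = 0 (operand ≠ 0)
  (((b | ~a) | b) | ~b) = max(0.89, 0) = 0.89
  ((((b | ~a) | b) | ~b) & a) = min(0.89, 0.06) = 0.06
  ~a: Gödel ¬ of 0.06 = 0 (operand ≠ 0)
  (((((b | ~a) | b) | ~b) & a) & ~a) = min(0.06, 0) = 0
  Gödel value = 0
Łukasiewicz evaluation:
  ~a: Łukasiewicz ¬ gives 1 − 0.06 = 0.94
  (b | ~a) = max(0.89, 0.94) = 0.94
  ((b | ~a) | b) = max(0.94, 0.89) = 0.94
  ~b: Łukasiewicz ¬ gives 1 − 0.89 = 0.11
  (((b | ~a) | b) | ~b) = max(0.94, 0.11) = 0.94
  ((((b | ~a) | b) | ~b) & a) = min(0.94, 0.06) = 0.06
  ~a: Łukasiewicz ¬ gives 1 − 0.06 = 0.94
  (((((b | ~a) | b) | ~b) & a) & ~a) = min(0.06, 0.94) = 0.06
  Łukasiewicz value = 0.06
Difference: 0 − 0.06 = -0.06

-0.06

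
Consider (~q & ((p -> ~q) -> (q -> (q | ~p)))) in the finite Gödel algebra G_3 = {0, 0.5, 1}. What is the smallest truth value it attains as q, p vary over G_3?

0.00

The minimum is attained at q = 0.5, p = 0:
  ~q: Gödel ¬ of 0.5 = 0 (operand ≠ 0)
  ~q: Gödel ¬ of 0.5 = 0 (operand ≠ 0)
  (p -> ~q): 0 ≤ 0, so result = 1
  ~p: Gödel ¬ of 0 = 1 (operand is 0)
  (q | ~p) = max(0.5, 1) = 1
  (q -> (q | ~p)): 0.5 ≤ 1, so result = 1
  ((p -> ~q) -> (q -> (q | ~p))): 1 ≤ 1, so result = 1
  (~q & ((p -> ~q) -> (q -> (q | ~p)))) = min(0, 1) = 0
Checking all 9 assignments confirms none give a value below 0.00.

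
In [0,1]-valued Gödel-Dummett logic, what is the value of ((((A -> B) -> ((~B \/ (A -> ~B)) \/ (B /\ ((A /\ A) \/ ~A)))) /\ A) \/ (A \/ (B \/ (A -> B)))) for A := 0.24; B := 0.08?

(A -> B): 0.24 > 0.08, so result = 0.08
~B: Gödel ¬ of 0.08 = 0 (operand ≠ 0)
~B: Gödel ¬ of 0.08 = 0 (operand ≠ 0)
(A -> ~B): 0.24 > 0, so result = 0
(~B \/ (A -> ~B)) = max(0, 0) = 0
(A /\ A) = min(0.24, 0.24) = 0.24
~A: Gödel ¬ of 0.24 = 0 (operand ≠ 0)
((A /\ A) \/ ~A) = max(0.24, 0) = 0.24
(B /\ ((A /\ A) \/ ~A)) = min(0.08, 0.24) = 0.08
((~B \/ (A -> ~B)) \/ (B /\ ((A /\ A) \/ ~A))) = max(0, 0.08) = 0.08
((A -> B) -> ((~B \/ (A -> ~B)) \/ (B /\ ((A /\ A) \/ ~A)))): 0.08 ≤ 0.08, so result = 1
(((A -> B) -> ((~B \/ (A -> ~B)) \/ (B /\ ((A /\ A) \/ ~A)))) /\ A) = min(1, 0.24) = 0.24
(A -> B): 0.24 > 0.08, so result = 0.08
(B \/ (A -> B)) = max(0.08, 0.08) = 0.08
(A \/ (B \/ (A -> B))) = max(0.24, 0.08) = 0.24
((((A -> B) -> ((~B \/ (A -> ~B)) \/ (B /\ ((A /\ A) \/ ~A)))) /\ A) \/ (A \/ (B \/ (A -> B)))) = max(0.24, 0.24) = 0.24

0.24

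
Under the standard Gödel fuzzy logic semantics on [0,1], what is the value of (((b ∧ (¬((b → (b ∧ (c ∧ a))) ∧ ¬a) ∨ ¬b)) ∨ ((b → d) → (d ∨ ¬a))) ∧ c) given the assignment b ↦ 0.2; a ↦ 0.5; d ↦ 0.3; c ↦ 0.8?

(c ∧ a) = min(0.8, 0.5) = 0.5
(b ∧ (c ∧ a)) = min(0.2, 0.5) = 0.2
(b → (b ∧ (c ∧ a))): 0.2 ≤ 0.2, so result = 1
¬a: Gödel ¬ of 0.5 = 0 (operand ≠ 0)
((b → (b ∧ (c ∧ a))) ∧ ¬a) = min(1, 0) = 0
¬((b → (b ∧ (c ∧ a))) ∧ ¬a): Gödel ¬ of 0 = 1 (operand is 0)
¬b: Gödel ¬ of 0.2 = 0 (operand ≠ 0)
(¬((b → (b ∧ (c ∧ a))) ∧ ¬a) ∨ ¬b) = max(1, 0) = 1
(b ∧ (¬((b → (b ∧ (c ∧ a))) ∧ ¬a) ∨ ¬b)) = min(0.2, 1) = 0.2
(b → d): 0.2 ≤ 0.3, so result = 1
¬a: Gödel ¬ of 0.5 = 0 (operand ≠ 0)
(d ∨ ¬a) = max(0.3, 0) = 0.3
((b → d) → (d ∨ ¬a)): 1 > 0.3, so result = 0.3
((b ∧ (¬((b → (b ∧ (c ∧ a))) ∧ ¬a) ∨ ¬b)) ∨ ((b → d) → (d ∨ ¬a))) = max(0.2, 0.3) = 0.3
(((b ∧ (¬((b → (b ∧ (c ∧ a))) ∧ ¬a) ∨ ¬b)) ∨ ((b → d) → (d ∨ ¬a))) ∧ c) = min(0.3, 0.8) = 0.3

0.30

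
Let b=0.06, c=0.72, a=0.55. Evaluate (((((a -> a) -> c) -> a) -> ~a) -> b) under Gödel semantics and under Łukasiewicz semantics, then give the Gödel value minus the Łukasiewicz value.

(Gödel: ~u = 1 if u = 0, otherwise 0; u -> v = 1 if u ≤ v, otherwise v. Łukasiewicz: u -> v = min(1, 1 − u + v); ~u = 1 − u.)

0.56

Gödel evaluation:
  (a -> a): 0.55 ≤ 0.55, so result = 1
  ((a -> a) -> c): 1 > 0.72, so result = 0.72
  (((a -> a) -> c) -> a): 0.72 > 0.55, so result = 0.55
  ~a: Gödel ¬ of 0.55 = 0 (operand ≠ 0)
  ((((a -> a) -> c) -> a) -> ~a): 0.55 > 0, so result = 0
  (((((a -> a) -> c) -> a) -> ~a) -> b): 0 ≤ 0.06, so result = 1
  Gödel value = 1
Łukasiewicz evaluation:
  (a -> a): min(1, 1 − 0.55 + 0.55) = 1
  ((a -> a) -> c): min(1, 1 − 1 + 0.72) = 0.72
  (((a -> a) -> c) -> a): min(1, 1 − 0.72 + 0.55) = 0.83
  ~a: Łukasiewicz ¬ gives 1 − 0.55 = 0.45
  ((((a -> a) -> c) -> a) -> ~a): min(1, 1 − 0.83 + 0.45) = 0.62
  (((((a -> a) -> c) -> a) -> ~a) -> b): min(1, 1 − 0.62 + 0.06) = 0.44
  Łukasiewicz value = 0.44
Difference: 1 − 0.44 = 0.56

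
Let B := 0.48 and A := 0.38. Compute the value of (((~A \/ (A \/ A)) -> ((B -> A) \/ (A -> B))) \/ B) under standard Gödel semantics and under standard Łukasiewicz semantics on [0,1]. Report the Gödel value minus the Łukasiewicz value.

0.00

Gödel evaluation:
  ~A: Gödel ¬ of 0.38 = 0 (operand ≠ 0)
  (A \/ A) = max(0.38, 0.38) = 0.38
  (~A \/ (A \/ A)) = max(0, 0.38) = 0.38
  (B -> A): 0.48 > 0.38, so result = 0.38
  (A -> B): 0.38 ≤ 0.48, so result = 1
  ((B -> A) \/ (A -> B)) = max(0.38, 1) = 1
  ((~A \/ (A \/ A)) -> ((B -> A) \/ (A -> B))): 0.38 ≤ 1, so result = 1
  (((~A \/ (A \/ A)) -> ((B -> A) \/ (A -> B))) \/ B) = max(1, 0.48) = 1
  Gödel value = 1
Łukasiewicz evaluation:
  ~A: Łukasiewicz ¬ gives 1 − 0.38 = 0.62
  (A \/ A) = max(0.38, 0.38) = 0.38
  (~A \/ (A \/ A)) = max(0.62, 0.38) = 0.62
  (B -> A): min(1, 1 − 0.48 + 0.38) = 0.9
  (A -> B): min(1, 1 − 0.38 + 0.48) = 1
  ((B -> A) \/ (A -> B)) = max(0.9, 1) = 1
  ((~A \/ (A \/ A)) -> ((B -> A) \/ (A -> B))): min(1, 1 − 0.62 + 1) = 1
  (((~A \/ (A \/ A)) -> ((B -> A) \/ (A -> B))) \/ B) = max(1, 0.48) = 1
  Łukasiewicz value = 1
Difference: 1 − 1 = 0.00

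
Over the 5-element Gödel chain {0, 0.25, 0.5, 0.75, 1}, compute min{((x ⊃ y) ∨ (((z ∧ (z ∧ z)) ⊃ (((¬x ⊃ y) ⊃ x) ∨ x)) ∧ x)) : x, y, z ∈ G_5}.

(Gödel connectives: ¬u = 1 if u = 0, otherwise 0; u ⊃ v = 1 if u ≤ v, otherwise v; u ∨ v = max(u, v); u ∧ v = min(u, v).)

0.25

The minimum is attained at x = 0.25, y = 0, z = 0:
  (x ⊃ y): 0.25 > 0, so result = 0
  (z ∧ z) = min(0, 0) = 0
  (z ∧ (z ∧ z)) = min(0, 0) = 0
  ¬x: Gödel ¬ of 0.25 = 0 (operand ≠ 0)
  (¬x ⊃ y): 0 ≤ 0, so result = 1
  ((¬x ⊃ y) ⊃ x): 1 > 0.25, so result = 0.25
  (((¬x ⊃ y) ⊃ x) ∨ x) = max(0.25, 0.25) = 0.25
  ((z ∧ (z ∧ z)) ⊃ (((¬x ⊃ y) ⊃ x) ∨ x)): 0 ≤ 0.25, so result = 1
  (((z ∧ (z ∧ z)) ⊃ (((¬x ⊃ y) ⊃ x) ∨ x)) ∧ x) = min(1, 0.25) = 0.25
  ((x ⊃ y) ∨ (((z ∧ (z ∧ z)) ⊃ (((¬x ⊃ y) ⊃ x) ∨ x)) ∧ x)) = max(0, 0.25) = 0.25
Checking all 125 assignments confirms none give a value below 0.25.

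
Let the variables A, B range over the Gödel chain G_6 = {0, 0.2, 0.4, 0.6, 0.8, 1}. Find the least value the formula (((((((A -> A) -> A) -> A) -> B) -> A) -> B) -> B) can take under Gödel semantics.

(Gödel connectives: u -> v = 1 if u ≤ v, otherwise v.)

The minimum is attained at A = 0, B = 0.2:
  (A -> A): 0 ≤ 0, so result = 1
  ((A -> A) -> A): 1 > 0, so result = 0
  (((A -> A) -> A) -> A): 0 ≤ 0, so result = 1
  ((((A -> A) -> A) -> A) -> B): 1 > 0.2, so result = 0.2
  (((((A -> A) -> A) -> A) -> B) -> A): 0.2 > 0, so result = 0
  ((((((A -> A) -> A) -> A) -> B) -> A) -> B): 0 ≤ 0.2, so result = 1
  (((((((A -> A) -> A) -> A) -> B) -> A) -> B) -> B): 1 > 0.2, so result = 0.2
Checking all 36 assignments confirms none give a value below 0.20.

0.20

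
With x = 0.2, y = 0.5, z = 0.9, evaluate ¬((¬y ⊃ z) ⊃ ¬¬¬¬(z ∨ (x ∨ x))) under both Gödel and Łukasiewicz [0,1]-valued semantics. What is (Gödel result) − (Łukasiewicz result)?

Gödel evaluation:
  ¬y: Gödel ¬ of 0.5 = 0 (operand ≠ 0)
  (¬y ⊃ z): 0 ≤ 0.9, so result = 1
  (x ∨ x) = max(0.2, 0.2) = 0.2
  (z ∨ (x ∨ x)) = max(0.9, 0.2) = 0.9
  ¬(z ∨ (x ∨ x)): Gödel ¬ of 0.9 = 0 (operand ≠ 0)
  ¬¬(z ∨ (x ∨ x)): Gödel ¬ of 0 = 1 (operand is 0)
  ¬¬¬(z ∨ (x ∨ x)): Gödel ¬ of 1 = 0 (operand ≠ 0)
  ¬¬¬¬(z ∨ (x ∨ x)): Gödel ¬ of 0 = 1 (operand is 0)
  ((¬y ⊃ z) ⊃ ¬¬¬¬(z ∨ (x ∨ x))): 1 ≤ 1, so result = 1
  ¬((¬y ⊃ z) ⊃ ¬¬¬¬(z ∨ (x ∨ x))): Gödel ¬ of 1 = 0 (operand ≠ 0)
  Gödel value = 0
Łukasiewicz evaluation:
  ¬y: Łukasiewicz ¬ gives 1 − 0.5 = 0.5
  (¬y ⊃ z): min(1, 1 − 0.5 + 0.9) = 1
  (x ∨ x) = max(0.2, 0.2) = 0.2
  (z ∨ (x ∨ x)) = max(0.9, 0.2) = 0.9
  ¬(z ∨ (x ∨ x)): Łukasiewicz ¬ gives 1 − 0.9 = 0.1
  ¬¬(z ∨ (x ∨ x)): Łukasiewicz ¬ gives 1 − 0.1 = 0.9
  ¬¬¬(z ∨ (x ∨ x)): Łukasiewicz ¬ gives 1 − 0.9 = 0.1
  ¬¬¬¬(z ∨ (x ∨ x)): Łukasiewicz ¬ gives 1 − 0.1 = 0.9
  ((¬y ⊃ z) ⊃ ¬¬¬¬(z ∨ (x ∨ x))): min(1, 1 − 1 + 0.9) = 0.9
  ¬((¬y ⊃ z) ⊃ ¬¬¬¬(z ∨ (x ∨ x))): Łukasiewicz ¬ gives 1 − 0.9 = 0.1
  Łukasiewicz value = 0.1
Difference: 0 − 0.1 = -0.10

-0.10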